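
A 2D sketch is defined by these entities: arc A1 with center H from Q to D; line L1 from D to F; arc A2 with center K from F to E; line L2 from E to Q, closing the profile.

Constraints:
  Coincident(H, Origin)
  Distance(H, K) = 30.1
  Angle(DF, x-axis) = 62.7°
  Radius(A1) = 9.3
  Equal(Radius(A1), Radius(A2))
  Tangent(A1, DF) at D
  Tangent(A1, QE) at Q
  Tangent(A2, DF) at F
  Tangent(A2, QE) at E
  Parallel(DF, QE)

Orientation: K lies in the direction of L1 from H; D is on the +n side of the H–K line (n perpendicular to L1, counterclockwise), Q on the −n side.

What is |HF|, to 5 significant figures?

31.504

The slot axis is L1's direction at 62.7°, so u = (cos 62.7°, sin 62.7°) = (0.45865, 0.88862) and n = (−sin 62.7°, cos 62.7°) = (-0.88862, 0.45865). H is at the origin and K lies 30.1 along u from H, so K = 30.1·u = (13.805, 26.747). Tangency of A1 to both parallel lines with radius 9.3 puts D and Q at H ± 9.3·n: D = (-8.2641, 4.2654), Q = (8.2641, -4.2654). Equal radii place F and E the same way about K: F = K + 9.3·n = (5.5412, 31.013), E = K − 9.3·n = (22.069, 22.482). Then |HF| = |F − H| = 31.504.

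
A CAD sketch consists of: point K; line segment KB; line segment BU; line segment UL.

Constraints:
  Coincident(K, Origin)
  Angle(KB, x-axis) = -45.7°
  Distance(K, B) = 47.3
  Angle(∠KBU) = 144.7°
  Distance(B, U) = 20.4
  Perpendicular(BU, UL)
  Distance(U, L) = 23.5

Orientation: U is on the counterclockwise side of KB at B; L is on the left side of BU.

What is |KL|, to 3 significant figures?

59.1

∠KBU = 144.7°, so BU runs at -45.7° + (180° − 144.7°) = -10.4° from the x-axis; with |BU| = 20.4, U = B + 20.4·(cos -10.4°, sin -10.4°) = (53.1, -37.5). The perpendicularity gives UL at right angles to BU; with |UL| = 23.5 on the left of BU, L = U + 23.5·(0.181, 0.984) = (57.3, -14.4). Then |KL| = |L − K| = 59.1.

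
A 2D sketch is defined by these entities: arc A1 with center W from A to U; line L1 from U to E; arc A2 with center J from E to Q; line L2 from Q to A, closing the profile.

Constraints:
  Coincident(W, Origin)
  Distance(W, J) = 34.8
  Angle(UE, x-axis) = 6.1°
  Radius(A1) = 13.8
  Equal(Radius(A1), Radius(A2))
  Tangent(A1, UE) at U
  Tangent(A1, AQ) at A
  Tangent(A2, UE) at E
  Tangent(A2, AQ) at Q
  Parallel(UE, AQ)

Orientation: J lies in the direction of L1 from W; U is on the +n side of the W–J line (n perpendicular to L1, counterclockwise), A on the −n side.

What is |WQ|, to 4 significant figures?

37.44

The slot axis is L1's direction at 6.1°, so u = (cos 6.1°, sin 6.1°) = (0.9943, 0.1063) and n = (−sin 6.1°, cos 6.1°) = (-0.1063, 0.9943). W is at the origin and J lies 34.8 along u from W, so J = 34.8·u = (34.60, 3.698). Tangency of A1 to both parallel lines with radius 13.8 puts U and A at W ± 13.8·n: U = (-1.466, 13.72), A = (1.466, -13.72). Equal radii place E and Q the same way about J: E = J + 13.8·n = (33.14, 17.42), Q = J − 13.8·n = (36.07, -10.02). Then |WQ| = |Q − W| = 37.44.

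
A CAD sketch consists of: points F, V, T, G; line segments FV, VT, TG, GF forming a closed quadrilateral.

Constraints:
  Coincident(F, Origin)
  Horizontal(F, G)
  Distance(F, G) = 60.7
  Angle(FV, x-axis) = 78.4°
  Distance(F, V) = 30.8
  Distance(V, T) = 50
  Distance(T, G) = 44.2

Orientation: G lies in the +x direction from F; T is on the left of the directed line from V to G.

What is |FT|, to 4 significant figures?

69.74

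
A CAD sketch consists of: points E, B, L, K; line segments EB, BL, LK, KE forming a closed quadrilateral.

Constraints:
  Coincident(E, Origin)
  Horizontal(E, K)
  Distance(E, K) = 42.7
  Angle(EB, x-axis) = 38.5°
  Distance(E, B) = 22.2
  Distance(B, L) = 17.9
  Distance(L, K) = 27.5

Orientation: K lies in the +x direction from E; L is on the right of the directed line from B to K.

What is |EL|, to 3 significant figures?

16.0

E is at the origin; E and K share the same y with |EK| = 42.7 and K in +x, so K = (42.7, 0). EB runs at 38.5° with |EB| = 22.2, so B = (17.4, 13.8). L is determined by |BL| = 17.9 and |LK| = 27.5 together: it lies at the intersection of circle(B, 17.9) and circle(K, 27.5). With |BK| = 28.9, the foot of the radical line on BK is 6.87 from B and the perpendicular offset is √(17.9² − 6.87²) = 16.5. Taking the right-of-BK solution: L = (15.5, -3.98).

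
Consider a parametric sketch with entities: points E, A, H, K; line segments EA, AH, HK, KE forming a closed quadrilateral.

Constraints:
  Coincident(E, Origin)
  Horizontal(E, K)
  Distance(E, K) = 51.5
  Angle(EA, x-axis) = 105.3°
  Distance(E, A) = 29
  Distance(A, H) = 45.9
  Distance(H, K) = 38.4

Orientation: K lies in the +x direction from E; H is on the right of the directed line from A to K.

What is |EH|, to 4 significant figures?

19.18

Checks: E.y = 0.00, K.y = 0.00 ✓; |AH| = 45.90 ✓; |HK| = 38.40 ✓.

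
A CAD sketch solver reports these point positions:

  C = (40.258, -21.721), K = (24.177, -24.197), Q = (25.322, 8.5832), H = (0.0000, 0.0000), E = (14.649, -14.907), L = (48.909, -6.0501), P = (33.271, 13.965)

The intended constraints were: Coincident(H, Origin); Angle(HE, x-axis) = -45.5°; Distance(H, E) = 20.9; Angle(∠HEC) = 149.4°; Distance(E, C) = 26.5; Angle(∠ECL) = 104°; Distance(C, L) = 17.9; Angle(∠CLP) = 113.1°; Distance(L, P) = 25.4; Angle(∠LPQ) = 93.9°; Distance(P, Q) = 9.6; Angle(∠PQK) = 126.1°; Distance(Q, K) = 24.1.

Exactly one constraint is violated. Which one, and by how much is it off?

Distance(Q, K) = 24.1 — off by 8.70.

H = (0.00, 0.00) ✓; HE at -45.50° ✓; |HE| = 20.90 ✓; ∠HEC = 149.4° ✓; |EC| = 26.50 ✓; ∠ECL = 104.0° ✓; |CL| = 17.90 ✓; ∠CLP = 113.1° ✓; |LP| = 25.40 ✓; ∠LPQ = 93.90° ✓; |PQ| = 9.599 ✓; ∠PQK = 126.1° ✓; |QK| = 32.80 ✗.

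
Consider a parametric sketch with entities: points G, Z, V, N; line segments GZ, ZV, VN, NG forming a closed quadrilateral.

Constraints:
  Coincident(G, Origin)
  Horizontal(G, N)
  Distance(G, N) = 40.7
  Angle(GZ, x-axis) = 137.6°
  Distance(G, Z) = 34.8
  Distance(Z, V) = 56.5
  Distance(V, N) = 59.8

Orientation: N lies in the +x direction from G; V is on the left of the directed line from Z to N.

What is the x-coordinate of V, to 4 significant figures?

20.33

Checks: |ZV| = 56.50 ✓; |VN| = 59.80 ✓.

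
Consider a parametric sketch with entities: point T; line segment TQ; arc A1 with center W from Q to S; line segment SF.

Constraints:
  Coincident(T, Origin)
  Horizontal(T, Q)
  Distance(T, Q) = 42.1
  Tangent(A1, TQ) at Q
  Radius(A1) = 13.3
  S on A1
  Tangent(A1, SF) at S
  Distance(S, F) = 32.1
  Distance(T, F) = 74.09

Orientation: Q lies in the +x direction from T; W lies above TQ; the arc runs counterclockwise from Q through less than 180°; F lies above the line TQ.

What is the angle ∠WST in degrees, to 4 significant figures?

20.83°

Checks: |WS| = 13.30 ✓; ∠(WS, SF) = 90.00° ✓; |SF| = 32.10 ✓; |TF| = 74.09 ✓.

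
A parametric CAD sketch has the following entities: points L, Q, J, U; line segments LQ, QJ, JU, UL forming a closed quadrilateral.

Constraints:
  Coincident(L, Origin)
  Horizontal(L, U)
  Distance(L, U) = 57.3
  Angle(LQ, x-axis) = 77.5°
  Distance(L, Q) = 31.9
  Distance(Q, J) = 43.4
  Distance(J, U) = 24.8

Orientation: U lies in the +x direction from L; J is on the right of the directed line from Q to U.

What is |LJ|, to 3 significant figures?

33.0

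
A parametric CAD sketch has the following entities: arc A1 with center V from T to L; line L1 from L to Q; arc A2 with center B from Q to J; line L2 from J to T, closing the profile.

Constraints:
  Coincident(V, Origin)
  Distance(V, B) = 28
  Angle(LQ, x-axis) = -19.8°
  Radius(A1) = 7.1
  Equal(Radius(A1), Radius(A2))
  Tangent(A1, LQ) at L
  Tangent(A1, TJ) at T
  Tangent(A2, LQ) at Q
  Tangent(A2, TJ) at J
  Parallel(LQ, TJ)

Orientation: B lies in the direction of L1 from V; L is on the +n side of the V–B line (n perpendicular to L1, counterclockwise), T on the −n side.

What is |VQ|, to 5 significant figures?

28.886

Tangency of A1 to both parallel lines with radius 7.1 puts L and T at V ± 7.1·n: L = (2.4050, 6.6803), T = (-2.4050, -6.6803). Equal radii place Q and J the same way about B: Q = B + 7.1·n = (28.750, -2.8044), J = B − 7.1·n = (23.940, -16.165). Then |VQ| = |Q − V| = 28.886.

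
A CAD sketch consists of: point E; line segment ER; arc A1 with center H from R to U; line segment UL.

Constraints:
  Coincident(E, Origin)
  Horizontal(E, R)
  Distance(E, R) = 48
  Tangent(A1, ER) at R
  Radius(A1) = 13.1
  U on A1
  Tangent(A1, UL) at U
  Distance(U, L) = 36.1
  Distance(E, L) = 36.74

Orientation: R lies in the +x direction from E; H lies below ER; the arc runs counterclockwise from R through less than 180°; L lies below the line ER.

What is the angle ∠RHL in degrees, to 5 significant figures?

121.85°

Checks: |HU| = 13.10 ✓; ∠(HU, UL) = 90.00° ✓; |UL| = 36.10 ✓; |EL| = 36.74 ✓.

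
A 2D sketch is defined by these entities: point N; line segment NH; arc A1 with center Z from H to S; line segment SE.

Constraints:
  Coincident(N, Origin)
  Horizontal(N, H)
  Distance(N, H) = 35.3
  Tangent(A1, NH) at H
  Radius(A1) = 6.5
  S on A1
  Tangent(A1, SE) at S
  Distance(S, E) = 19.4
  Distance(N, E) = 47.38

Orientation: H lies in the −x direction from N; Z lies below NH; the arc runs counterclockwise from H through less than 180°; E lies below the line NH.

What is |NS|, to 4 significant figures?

42.39

N is at the origin; N and H share the same y with |NH| = 35.3 and H on the −x side, so H = (-35.30, 0.000). Since A1 is tangent to NH there, ZH ⟂ NH, so Z = H + (0, -6.5) = (-35.30, -6.500). Since ZS ⟂ SE (tangency), |ZE| = √(6.5² + 19.4²) = 20.46 regardless of where S sits on A1. So E lies on both circle(N, 47.38) and circle(Z, 20.46); the below-NH intersection is E = (-39.22, -26.58). S is the foot of the tangent from E: S = (-41.74, -7.345).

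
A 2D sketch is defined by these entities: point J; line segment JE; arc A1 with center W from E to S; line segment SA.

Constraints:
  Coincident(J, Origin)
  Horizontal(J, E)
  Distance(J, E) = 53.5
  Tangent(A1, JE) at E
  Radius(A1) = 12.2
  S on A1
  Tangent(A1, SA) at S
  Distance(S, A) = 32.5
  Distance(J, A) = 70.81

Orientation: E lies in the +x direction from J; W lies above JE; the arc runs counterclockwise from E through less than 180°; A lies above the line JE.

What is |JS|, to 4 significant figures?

66.96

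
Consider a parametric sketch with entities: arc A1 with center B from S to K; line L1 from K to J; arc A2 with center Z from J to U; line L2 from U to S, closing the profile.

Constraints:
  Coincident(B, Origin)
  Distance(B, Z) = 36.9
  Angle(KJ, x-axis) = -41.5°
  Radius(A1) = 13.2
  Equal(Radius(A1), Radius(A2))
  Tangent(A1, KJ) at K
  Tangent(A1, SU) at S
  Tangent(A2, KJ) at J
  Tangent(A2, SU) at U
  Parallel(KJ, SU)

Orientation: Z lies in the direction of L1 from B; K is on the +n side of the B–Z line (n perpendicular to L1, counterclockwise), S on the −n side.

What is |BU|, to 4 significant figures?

39.19

The slot axis is L1's direction at -41.5°, so u = (cos -41.5°, sin -41.5°) = (0.7490, -0.6626) and n = (−sin -41.5°, cos -41.5°) = (0.6626, 0.7490). B is at the origin and Z lies 36.9 along u from B, so Z = 36.9·u = (27.64, -24.45). Tangency of A1 to both parallel lines with radius 13.2 puts K and S at B ± 13.2·n: K = (8.747, 9.886), S = (-8.747, -9.886). Equal radii place J and U the same way about Z: J = Z + 13.2·n = (36.38, -14.56), U = Z − 13.2·n = (18.89, -34.34). Then |BU| = |U − B| = 39.19.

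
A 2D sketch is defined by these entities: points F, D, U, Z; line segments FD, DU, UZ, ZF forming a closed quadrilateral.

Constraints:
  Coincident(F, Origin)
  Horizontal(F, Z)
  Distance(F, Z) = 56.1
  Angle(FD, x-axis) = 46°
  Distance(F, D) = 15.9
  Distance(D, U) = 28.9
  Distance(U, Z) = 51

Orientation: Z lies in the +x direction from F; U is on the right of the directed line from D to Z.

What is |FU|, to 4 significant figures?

19.13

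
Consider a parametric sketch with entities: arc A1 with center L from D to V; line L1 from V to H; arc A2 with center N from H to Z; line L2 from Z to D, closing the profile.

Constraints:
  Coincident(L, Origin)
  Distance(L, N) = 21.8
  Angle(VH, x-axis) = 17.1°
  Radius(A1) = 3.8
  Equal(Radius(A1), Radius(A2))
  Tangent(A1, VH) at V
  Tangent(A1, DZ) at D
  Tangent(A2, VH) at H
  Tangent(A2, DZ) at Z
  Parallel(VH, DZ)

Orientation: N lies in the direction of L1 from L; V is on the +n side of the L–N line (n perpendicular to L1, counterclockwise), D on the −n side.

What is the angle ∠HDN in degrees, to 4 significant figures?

9.332°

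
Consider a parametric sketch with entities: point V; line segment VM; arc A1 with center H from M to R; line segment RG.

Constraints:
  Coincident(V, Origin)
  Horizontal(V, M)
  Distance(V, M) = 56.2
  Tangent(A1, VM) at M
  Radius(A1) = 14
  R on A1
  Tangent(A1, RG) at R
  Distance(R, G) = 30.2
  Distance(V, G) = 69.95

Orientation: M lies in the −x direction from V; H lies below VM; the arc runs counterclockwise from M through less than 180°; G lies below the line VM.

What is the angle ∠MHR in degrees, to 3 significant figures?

122°

V is at the origin; V and M share the same y with |VM| = 56.2 and M on the −x side, so M = (-56.2, 0.00). A1 meets VM tangentially, so HM is at right angles to VM, so H = M + (0, -14) = (-56.2, -14.0). Since HR ⟂ RG (tangency), |HG| = √(14.0² + 30.2²) = 33.3 regardless of where R sits on A1. So G lies on both circle(V, 69.95) and circle(H, 33.3); the below-VM intersection is G = (-51.8, -47.0). R is the foot of the tangent from G: R = (-68.0, -21.5).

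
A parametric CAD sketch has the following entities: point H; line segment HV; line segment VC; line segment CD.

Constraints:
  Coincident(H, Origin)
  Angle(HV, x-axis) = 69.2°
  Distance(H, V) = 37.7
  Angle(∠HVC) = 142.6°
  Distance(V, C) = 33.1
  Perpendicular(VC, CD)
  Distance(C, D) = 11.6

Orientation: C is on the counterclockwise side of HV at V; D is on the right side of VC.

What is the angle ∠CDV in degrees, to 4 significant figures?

70.69°

H is at the origin; HV runs at 69.2° with length 37.7, so V = 37.7·(cos 69.2°, sin 69.2°) = (13.39, 35.24). ∠HVC = 142.6°, so VC runs at 69.2° + (180° − 142.6°) = 106.6° from the x-axis; with |VC| = 33.1, C = V + 33.1·(cos 106.6°, sin 106.6°) = (3.931, 66.96). VC ⟂ CD; with |CD| = 11.6 on the right of VC, D = C + 11.6·(0.9583, 0.2857) = (15.05, 70.28). Then cos ∠CDV = DC·DV / (|DC||DV|), giving 70.69°.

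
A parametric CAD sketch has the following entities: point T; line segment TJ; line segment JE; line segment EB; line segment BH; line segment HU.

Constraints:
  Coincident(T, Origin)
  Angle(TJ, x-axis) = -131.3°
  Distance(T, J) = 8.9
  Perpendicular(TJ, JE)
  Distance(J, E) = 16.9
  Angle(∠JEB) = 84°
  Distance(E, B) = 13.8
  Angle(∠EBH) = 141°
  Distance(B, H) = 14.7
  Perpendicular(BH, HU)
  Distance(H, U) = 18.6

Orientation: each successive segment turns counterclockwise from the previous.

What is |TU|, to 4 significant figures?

8.349

T is at the origin; TJ runs at -131.3° with length 8.9, so J = (-5.874, -6.686). TJ is perpendicular to JE, so JE runs at -41.30°; with |JE| = 16.9, E = (6.822, -17.84). ∠JEB = 84.0° gives EB at 54.70° from the x-axis; with |EB| = 13.8, B = (14.80, -6.578). ∠EBH = 141.0° gives BH at 93.70° from the x-axis; with |BH| = 14.7, H = (13.85, 8.092). BH is perpendicular to HU, so HU runs at -176.3°; with |HU| = 18.6, U = (-4.713, 6.891). Then |TU| = |U − T| = 8.349.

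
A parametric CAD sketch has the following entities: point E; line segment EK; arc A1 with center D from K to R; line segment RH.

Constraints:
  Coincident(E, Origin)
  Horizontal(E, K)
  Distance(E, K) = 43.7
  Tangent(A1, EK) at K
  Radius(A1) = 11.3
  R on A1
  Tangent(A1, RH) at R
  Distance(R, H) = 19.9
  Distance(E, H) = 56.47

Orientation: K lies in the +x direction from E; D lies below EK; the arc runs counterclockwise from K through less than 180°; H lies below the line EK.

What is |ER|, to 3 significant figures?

38.4

Checks: E.y = 0.00, K.y = 0.00 ✓; |DK| = 11.30 ✓; |DR| = 11.30 ✓; ∠(DR, RH) = 90.00° ✓; |RH| = 19.90 ✓; |EH| = 56.47 ✓.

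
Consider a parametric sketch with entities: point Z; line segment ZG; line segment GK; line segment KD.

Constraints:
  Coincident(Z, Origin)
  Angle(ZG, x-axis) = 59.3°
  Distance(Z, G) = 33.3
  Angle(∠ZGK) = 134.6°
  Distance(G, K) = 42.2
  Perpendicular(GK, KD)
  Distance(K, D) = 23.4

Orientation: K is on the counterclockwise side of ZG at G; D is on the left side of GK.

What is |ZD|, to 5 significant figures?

65.582

∠ZGK = 134.6°, so GK runs at 59.3° + (180° − 134.6°) = 104.70° from the x-axis; with |GK| = 42.2, K = G + 42.2·(cos 104.70°, sin 104.70°) = (6.2925, 69.452). GK ⟂ KD; with |KD| = 23.4 on the left of GK, D = K + 23.4·(-0.96727, -0.25376) = (-16.342, 63.514). Then |ZD| = |D − Z| = 65.582.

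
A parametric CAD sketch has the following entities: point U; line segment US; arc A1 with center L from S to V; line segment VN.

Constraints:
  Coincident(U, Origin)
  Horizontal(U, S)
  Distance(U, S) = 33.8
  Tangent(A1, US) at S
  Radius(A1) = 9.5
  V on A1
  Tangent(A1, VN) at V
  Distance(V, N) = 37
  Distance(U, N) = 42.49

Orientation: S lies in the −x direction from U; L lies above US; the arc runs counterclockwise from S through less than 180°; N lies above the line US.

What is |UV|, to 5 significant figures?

25.657

U is at the origin; US is horizontal with |US| = 33.8 and S on the −x side, so S = (-33.800, 0.0000). The tangent condition forces LS to be normal to US, so L = S + (0, 9.5) = (-33.800, 9.5000). Since LV ⟂ VN (tangency), |LN| = √(9.5² + 37.0²) = 38.200 regardless of where V sits on A1. So N lies on both circle(U, 42.49) and circle(L, 38.200); the above-US intersection is N = (-11.890, 40.792). V is the foot of the tangent from N: V = (-24.907, 6.1578).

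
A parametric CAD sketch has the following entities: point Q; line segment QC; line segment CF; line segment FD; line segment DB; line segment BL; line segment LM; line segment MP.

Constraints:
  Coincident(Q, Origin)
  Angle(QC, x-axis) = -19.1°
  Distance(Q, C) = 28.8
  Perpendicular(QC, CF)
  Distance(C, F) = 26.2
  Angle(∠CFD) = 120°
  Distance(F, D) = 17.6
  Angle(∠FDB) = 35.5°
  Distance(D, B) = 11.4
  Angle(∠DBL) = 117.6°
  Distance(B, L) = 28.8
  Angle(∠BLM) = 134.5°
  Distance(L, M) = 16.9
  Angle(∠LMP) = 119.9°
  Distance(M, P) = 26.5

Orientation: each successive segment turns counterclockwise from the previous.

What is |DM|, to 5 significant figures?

45.968

Q is at the origin; QC runs at -19.1° with length 28.8, so C = (27.215, -9.4239). QC is perpendicular to CF, so CF runs at 70.900°; with |CF| = 26.2, F = (35.788, 15.334). ∠CFD = 120.0° gives FD at 130.90° from the x-axis; with |FD| = 17.6, D = (24.264, 28.637). ∠FDB = 35.5° gives DB at -84.600° from the x-axis; with |DB| = 11.4, B = (25.337, 17.287). ∠DBL = 117.6° gives BL at -22.200° from the x-axis; with |BL| = 28.8, L = (52.002, 6.4056). ∠BLM = 134.5° gives LM at 23.300° from the x-axis; with |LM| = 16.9, M = (67.524, 13.090). Then |DM| = |M − D| = 45.968.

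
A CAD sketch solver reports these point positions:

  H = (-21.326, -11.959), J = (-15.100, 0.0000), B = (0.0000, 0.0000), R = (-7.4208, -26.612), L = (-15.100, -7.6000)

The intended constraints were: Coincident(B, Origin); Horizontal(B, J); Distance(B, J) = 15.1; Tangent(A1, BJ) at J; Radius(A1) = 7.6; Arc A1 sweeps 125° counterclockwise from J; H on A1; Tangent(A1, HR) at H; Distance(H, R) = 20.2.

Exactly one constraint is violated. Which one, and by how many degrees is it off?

Tangent(A1, HR) at H — off by 8.50°.

B = (0.00, 0.00) ✓; B.y = 0.00, J.y = 0.00 ✓; |BJ| = 15.10 ✓; ∠(LJ, JB) = 90.00° ✓; |LJ| = 7.600 ✓; bearing(L→H) − bearing(L→J) = 125.0° ✓; |LH| = 7.600 ✓; ∠(LH, HR) = 81.50° ✗; |HR| = 20.20 ✓.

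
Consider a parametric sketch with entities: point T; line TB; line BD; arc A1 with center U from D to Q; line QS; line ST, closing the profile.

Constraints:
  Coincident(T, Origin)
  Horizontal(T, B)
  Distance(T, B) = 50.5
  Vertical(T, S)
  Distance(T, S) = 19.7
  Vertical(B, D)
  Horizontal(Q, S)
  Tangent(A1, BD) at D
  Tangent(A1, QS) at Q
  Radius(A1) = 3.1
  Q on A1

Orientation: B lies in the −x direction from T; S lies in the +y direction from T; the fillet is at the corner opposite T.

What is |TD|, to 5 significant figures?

53.158

T is at the origin; TB is horizontal with |TB| = 50.5 and B on the −x side, so B = (-50.500, 0.0000). T and S share the same x with |TS| = 19.7 and S on the +y side, so S = (0.0000, 19.700). The virtual corner opposite T is at (-50.500, 19.700). A1 meets BD tangentially, so UD is at right angles to BD and tangency of A1 to QS means the radius UQ is perpendicular to QS, with radius 3.1, so the center U sits 3.1 in from both sides at U = (-47.400, 16.600). That places the tangent points at D = (-50.500, 16.600) on BD and Q = (-47.400, 19.700) on QS. Then |TD| = |D − T| = 53.158.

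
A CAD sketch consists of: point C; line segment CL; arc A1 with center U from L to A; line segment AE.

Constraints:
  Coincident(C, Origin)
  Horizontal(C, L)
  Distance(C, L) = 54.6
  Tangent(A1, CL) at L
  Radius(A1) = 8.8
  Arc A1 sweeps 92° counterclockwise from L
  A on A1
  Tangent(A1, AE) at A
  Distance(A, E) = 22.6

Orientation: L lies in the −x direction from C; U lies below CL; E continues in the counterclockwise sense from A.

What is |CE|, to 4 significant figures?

70.17

C is at the origin; CL is horizontal with |CL| = 54.6 and L on the −x side, so L = (-54.60, 0.000). Tangency of A1 to CL means the radius UL is perpendicular to CL, so U = L + (0, -8.8) = (-54.60, -8.800). On A1, L sits at bearing 90° from U; a 92° counterclockwise sweep puts A at bearing 182°, so A = U + 8.8·(cos 182°, sin 182°) = (-63.39, -9.107). Tangency of A1 to AE means the radius UA is perpendicular to AE, so AE runs along (−sin 182°, cos 182°); with |AE| = 22.6, E = (-62.61, -31.69). Then |CE| = |E − C| = 70.17.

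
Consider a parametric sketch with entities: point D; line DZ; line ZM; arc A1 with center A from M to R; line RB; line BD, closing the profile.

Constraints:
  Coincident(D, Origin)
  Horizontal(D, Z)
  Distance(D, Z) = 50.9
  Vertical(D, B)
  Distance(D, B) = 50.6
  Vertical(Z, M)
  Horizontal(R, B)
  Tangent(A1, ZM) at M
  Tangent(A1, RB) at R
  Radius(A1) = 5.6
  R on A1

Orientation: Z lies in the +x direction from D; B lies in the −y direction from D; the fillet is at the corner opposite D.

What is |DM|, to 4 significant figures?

67.94

The virtual corner opposite D is at (50.90, -50.60). Since A1 is tangent to ZM there, AM ⟂ ZM and A1 meets RB tangentially, so AR is at right angles to RB, with radius 5.6, so the center A sits 5.6 in from both sides at A = (45.30, -45.00). That places the tangent points at M = (50.90, -45.00) on ZM and R = (45.30, -50.60) on RB. Then |DM| = |M − D| = 67.94.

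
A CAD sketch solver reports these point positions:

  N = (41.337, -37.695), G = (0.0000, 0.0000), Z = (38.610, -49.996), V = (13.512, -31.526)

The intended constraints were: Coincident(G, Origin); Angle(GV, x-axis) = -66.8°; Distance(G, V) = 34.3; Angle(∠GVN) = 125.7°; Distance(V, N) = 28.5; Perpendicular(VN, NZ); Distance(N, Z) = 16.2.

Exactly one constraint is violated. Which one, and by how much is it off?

Distance(N, Z) = 16.2 — off by 3.60.

G = (0.00, 0.00) ✓; GV at -66.80° ✓; |GV| = 34.30 ✓; ∠GVN = 125.7° ✓; |VN| = 28.50 ✓; ∠(VN, NZ) = 90.00° ✓; |NZ| = 12.60 ✗.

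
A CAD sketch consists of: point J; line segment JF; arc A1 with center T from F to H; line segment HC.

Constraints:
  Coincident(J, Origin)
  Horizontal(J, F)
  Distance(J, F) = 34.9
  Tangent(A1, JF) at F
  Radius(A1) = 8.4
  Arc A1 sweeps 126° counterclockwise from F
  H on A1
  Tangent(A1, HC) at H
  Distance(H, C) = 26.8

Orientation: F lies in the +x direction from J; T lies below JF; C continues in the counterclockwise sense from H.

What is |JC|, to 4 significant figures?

56.12

On A1, F sits at bearing 90° from T; a 126° counterclockwise sweep puts H at bearing 216°, so H = T + 8.4·(cos 216°, sin 216°) = (28.10, -13.34). The tangent condition forces TH to be normal to HC, so HC runs along (−sin 216°, cos 216°); with |HC| = 26.8, C = (43.86, -35.02). Then |JC| = |C − J| = 56.12.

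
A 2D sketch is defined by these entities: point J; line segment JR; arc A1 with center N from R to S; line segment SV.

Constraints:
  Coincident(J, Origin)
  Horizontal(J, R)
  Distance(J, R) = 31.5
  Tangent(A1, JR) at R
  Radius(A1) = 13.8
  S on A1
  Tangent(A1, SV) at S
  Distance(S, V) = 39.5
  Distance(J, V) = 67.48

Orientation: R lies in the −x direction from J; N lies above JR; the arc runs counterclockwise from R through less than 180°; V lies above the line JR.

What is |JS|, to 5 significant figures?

28.439

Checks: |NS| = 13.80 ✓; ∠(NS, SV) = 90.00° ✓; |SV| = 39.50 ✓; |JV| = 67.48 ✓.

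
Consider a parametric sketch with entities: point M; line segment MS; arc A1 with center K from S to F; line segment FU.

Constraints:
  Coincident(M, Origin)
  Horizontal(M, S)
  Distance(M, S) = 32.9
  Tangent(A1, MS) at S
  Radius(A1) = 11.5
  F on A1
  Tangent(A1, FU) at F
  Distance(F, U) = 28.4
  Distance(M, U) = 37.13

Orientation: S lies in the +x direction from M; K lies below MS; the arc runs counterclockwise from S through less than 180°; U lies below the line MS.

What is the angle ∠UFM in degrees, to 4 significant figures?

91.15°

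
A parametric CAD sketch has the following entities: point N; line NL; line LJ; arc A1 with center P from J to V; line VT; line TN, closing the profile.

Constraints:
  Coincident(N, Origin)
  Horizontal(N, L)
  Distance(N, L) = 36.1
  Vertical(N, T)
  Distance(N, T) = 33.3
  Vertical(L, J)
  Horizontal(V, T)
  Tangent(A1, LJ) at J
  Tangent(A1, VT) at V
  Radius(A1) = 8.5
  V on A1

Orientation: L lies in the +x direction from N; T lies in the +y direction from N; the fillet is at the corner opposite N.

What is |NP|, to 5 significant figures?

37.105

N is at the origin; N and L share the same y with |NL| = 36.1 and L on the +x side, so L = (36.100, 0.0000). NT is vertical with |NT| = 33.3 and T on the +y side, so T = (0.0000, 33.300). The virtual corner opposite N is at (36.100, 33.300). Since A1 is tangent to LJ there, PJ ⟂ LJ and since A1 is tangent to VT there, PV ⟂ VT, with radius 8.5, so the center P sits 8.5 in from both sides at P = (27.600, 24.800). Then |NP| = |P − N| = 37.105.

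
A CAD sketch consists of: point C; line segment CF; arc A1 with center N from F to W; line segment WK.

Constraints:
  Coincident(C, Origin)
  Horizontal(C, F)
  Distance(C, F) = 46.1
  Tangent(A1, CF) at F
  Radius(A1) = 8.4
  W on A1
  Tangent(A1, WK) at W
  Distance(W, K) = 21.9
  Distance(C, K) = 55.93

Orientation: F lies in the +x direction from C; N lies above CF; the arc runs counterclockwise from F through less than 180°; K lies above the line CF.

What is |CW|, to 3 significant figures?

55.1

Checks: |NW| = 8.400 ✓; ∠(NW, WK) = 90.00° ✓; |WK| = 21.90 ✓; |CK| = 55.93 ✓.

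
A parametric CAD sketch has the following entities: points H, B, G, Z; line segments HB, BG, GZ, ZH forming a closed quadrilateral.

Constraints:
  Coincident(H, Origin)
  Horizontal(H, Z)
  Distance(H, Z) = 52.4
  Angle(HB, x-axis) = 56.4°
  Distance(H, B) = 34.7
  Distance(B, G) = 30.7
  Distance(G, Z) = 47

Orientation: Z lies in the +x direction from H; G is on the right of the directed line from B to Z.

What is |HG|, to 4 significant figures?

5.618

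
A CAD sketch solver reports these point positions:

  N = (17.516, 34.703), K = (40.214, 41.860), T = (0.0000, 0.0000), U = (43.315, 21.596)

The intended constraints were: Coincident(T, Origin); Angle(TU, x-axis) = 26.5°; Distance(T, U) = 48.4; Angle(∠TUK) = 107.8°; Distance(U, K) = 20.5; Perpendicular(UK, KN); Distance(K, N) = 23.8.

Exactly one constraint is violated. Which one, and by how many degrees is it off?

Perpendicular(UK, KN) — off by 8.80°.

T = (0.00, 0.00) ✓; TU at 26.50° ✓; |TU| = 48.40 ✓; ∠TUK = 107.8° ✓; |UK| = 20.50 ✓; ∠(UK, KN) = 98.80° ✗; |KN| = 23.80 ✓.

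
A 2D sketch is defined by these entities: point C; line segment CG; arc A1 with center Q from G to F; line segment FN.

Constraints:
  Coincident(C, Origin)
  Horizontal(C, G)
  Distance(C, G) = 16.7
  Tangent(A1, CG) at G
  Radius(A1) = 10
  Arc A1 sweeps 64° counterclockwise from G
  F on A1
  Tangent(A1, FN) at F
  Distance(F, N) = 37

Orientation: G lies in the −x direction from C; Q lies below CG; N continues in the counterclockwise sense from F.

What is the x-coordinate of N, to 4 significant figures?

-41.91

On A1, G sits at bearing 90° from Q; a 64° counterclockwise sweep puts F at bearing 154°, so F = Q + 10.0·(cos 154°, sin 154°) = (-25.69, -5.616). A1 meets FN tangentially, so QF is at right angles to FN, so FN runs along (−sin 154°, cos 154°); with |FN| = 37.0, N = (-41.91, -38.87). So N.x = -41.91.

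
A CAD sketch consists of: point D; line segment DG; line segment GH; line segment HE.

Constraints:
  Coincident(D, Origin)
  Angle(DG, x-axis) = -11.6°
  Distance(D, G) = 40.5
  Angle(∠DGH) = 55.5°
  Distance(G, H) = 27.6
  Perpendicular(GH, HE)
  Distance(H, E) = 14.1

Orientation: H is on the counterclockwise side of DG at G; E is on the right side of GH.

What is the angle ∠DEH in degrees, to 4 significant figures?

5.606°

∠DGH = 55.5°, so GH runs at -11.6° + (180° − 55.5°) = 112.9° from the x-axis; with |GH| = 27.6, H = G + 27.6·(cos 112.9°, sin 112.9°) = (28.93, 17.28). GH is perpendicular to HE; with |HE| = 14.1 on the right of GH, E = H + 14.1·(0.9212, 0.3891) = (41.92, 22.77). Then cos ∠DEH = ED·EH / (|ED||EH|), giving 5.606°.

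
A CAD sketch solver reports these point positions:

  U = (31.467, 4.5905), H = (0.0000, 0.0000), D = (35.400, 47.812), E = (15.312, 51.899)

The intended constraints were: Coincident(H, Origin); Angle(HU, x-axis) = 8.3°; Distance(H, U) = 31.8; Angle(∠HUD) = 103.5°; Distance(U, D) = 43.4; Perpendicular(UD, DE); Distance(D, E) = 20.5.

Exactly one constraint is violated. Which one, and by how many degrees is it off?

Perpendicular(UD, DE) — off by 6.30°.

H = (0.00, 0.00) ✓; HU at 8.300° ✓; |HU| = 31.80 ✓; ∠HUD = 103.5° ✓; |UD| = 43.40 ✓; ∠(UD, DE) = 83.70° ✗; |DE| = 20.50 ✓.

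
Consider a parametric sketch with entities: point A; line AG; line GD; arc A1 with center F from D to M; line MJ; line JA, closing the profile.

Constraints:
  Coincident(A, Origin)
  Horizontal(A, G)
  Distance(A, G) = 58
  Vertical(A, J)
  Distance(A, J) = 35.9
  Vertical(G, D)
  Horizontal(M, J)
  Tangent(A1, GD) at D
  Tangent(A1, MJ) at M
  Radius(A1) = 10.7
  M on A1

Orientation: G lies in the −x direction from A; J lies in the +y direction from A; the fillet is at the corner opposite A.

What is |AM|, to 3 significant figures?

59.4

A is at the origin; A and G share the same y with |AG| = 58.0 and G on the −x side, so G = (-58.0, 0.00). A and J share the same x with |AJ| = 35.9 and J on the +y side, so J = (0.00, 35.9). The virtual corner opposite A is at (-58.0, 35.9). Tangency of A1 to GD means the radius FD is perpendicular to GD and since A1 is tangent to MJ there, FM ⟂ MJ, with radius 10.7, so the center F sits 10.7 in from both sides at F = (-47.3, 25.2). That places the tangent points at D = (-58.0, 25.2) on GD and M = (-47.3, 35.9) on MJ. Then |AM| = |M − A| = 59.4.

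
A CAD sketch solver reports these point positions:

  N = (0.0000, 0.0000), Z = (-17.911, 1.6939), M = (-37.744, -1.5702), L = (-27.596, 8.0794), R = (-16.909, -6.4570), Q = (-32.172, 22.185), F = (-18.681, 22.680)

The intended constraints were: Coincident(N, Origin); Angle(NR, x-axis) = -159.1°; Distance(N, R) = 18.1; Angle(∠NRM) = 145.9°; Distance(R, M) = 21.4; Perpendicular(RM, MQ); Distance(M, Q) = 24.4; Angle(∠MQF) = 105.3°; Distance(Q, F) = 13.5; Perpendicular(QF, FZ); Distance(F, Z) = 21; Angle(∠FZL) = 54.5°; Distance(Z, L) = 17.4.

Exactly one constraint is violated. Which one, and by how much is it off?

Distance(Z, L) = 17.4 — off by 5.80.

N = (0.00, 0.00) ✓; NR at -159.1° ✓; |NR| = 18.10 ✓; ∠NRM = 145.9° ✓; |RM| = 21.40 ✓; ∠(RM, MQ) = 90.00° ✓; |MQ| = 24.40 ✓; ∠MQF = 105.3° ✓; |QF| = 13.50 ✓; ∠(QF, FZ) = 90.00° ✓; |FZ| = 21.00 ✓; ∠FZL = 54.50° ✓; |ZL| = 11.60 ✗.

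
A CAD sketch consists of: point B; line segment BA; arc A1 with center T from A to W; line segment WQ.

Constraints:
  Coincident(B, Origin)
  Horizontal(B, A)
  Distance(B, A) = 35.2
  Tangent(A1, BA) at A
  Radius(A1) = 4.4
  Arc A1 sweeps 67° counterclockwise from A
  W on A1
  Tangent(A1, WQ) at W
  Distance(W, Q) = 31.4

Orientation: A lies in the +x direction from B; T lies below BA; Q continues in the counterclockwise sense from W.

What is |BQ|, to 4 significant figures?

36.80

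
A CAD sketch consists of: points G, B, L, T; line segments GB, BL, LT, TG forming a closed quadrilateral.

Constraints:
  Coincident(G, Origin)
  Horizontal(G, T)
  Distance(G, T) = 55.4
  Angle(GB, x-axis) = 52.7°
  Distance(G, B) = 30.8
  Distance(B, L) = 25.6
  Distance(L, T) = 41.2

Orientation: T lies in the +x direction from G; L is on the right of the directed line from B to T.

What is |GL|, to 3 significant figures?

14.2

G is at the origin; GT is horizontal with |GT| = 55.4 and T in +x, so T = (55.4, 0). GB runs at 52.7° with |GB| = 30.8, so B = (18.7, 24.5). L is determined by |BL| = 25.6 and |LT| = 41.2 together: it lies at the intersection of circle(B, 25.6) and circle(T, 41.2). With |BT| = 44.2, the foot of the radical line on BT is 10.3 from B and the perpendicular offset is √(25.6² − 10.3²) = 23.4. Taking the right-of-BT solution: L = (14.2, -0.708).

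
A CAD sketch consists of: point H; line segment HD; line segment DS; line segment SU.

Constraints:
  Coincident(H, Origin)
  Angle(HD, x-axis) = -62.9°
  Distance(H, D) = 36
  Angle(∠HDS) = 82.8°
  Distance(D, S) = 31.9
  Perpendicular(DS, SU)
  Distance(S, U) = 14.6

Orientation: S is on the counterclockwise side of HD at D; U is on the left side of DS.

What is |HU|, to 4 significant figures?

34.58

H is at the origin; HD runs at -62.9° with length 36.0, so D = 36.0·(cos -62.9°, sin -62.9°) = (16.40, -32.05). ∠HDS = 82.8°, so DS runs at -62.9° + (180° − 82.8°) = 34.30° from the x-axis; with |DS| = 31.9, S = D + 31.9·(cos 34.30°, sin 34.30°) = (42.75, -14.07). DS is perpendicular to SU; with |SU| = 14.6 on the left of DS, U = S + 14.6·(-0.5635, 0.8261) = (34.52, -2.010). Then |HU| = |U − H| = 34.58.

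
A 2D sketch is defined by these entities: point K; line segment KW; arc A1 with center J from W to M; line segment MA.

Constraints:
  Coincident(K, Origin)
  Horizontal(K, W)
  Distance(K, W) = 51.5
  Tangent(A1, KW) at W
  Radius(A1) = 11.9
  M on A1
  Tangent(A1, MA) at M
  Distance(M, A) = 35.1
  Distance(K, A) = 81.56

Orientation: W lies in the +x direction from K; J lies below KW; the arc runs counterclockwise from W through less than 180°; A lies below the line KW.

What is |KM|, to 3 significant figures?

47.6

Checks: ∠(JW, WK) = 90.00° ✓; |JW| = 11.90 ✓; |JM| = 11.90 ✓; ∠(JM, MA) = 90.00° ✓; |MA| = 35.10 ✓; |KA| = 81.56 ✓.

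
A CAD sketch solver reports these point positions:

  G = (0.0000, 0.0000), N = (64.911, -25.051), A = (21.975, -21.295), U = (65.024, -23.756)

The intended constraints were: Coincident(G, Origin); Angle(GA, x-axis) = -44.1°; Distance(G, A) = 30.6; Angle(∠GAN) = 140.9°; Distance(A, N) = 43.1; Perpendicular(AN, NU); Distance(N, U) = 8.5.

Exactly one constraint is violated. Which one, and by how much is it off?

Distance(N, U) = 8.5 — off by 7.20.

G = (0.00, 0.00) ✓; GA at -44.10° ✓; |GA| = 30.60 ✓; ∠GAN = 140.9° ✓; |AN| = 43.10 ✓; ∠(AN, NU) = 90.01° ✓; |NU| = 1.300 ✗.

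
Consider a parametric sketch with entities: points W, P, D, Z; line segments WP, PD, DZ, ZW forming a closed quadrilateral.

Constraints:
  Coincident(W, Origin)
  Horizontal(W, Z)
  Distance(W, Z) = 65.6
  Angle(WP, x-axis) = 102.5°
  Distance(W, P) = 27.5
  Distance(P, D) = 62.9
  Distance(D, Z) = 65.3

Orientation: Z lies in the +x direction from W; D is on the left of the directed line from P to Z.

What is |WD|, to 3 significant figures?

77.4

W is at the origin; W and Z share the same y with |WZ| = 65.6 and Z in +x, so Z = (65.6, 0). WP runs at 102.5° with |WP| = 27.5, so P = (-5.95, 26.8). D is determined by |PD| = 62.9 and |DZ| = 65.3 together: it lies at the intersection of circle(P, 62.9) and circle(Z, 65.3). With |PZ| = 76.4, the foot of the radical line on PZ is 36.2 from P and the perpendicular offset is √(62.9² − 36.2²) = 51.4. Taking the left-of-PZ solution: D = (46.0, 62.3).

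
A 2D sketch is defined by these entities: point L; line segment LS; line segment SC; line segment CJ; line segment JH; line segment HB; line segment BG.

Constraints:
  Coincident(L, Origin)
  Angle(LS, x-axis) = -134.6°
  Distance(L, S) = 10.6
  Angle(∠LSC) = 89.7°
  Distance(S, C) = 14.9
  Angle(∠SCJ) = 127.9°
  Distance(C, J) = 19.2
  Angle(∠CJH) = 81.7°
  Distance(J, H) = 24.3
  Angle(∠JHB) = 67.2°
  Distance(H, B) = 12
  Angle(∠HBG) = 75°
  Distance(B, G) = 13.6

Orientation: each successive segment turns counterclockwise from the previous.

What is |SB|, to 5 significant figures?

15.791

L is at the origin; LS runs at -134.6° with length 10.6, so S = (-7.4428, -7.5475). ∠LSC = 89.7° gives SC at -44.300° from the x-axis; with |SC| = 14.9, C = (3.2210, -17.954). ∠SCJ = 127.9° gives CJ at 7.8000° from the x-axis; with |CJ| = 19.2, J = (22.243, -15.348). ∠CJH = 81.7° gives JH at 106.10° from the x-axis; with |JH| = 24.3, H = (15.505, 7.9988). ∠JHB = 67.2° gives HB at -141.10° from the x-axis; with |HB| = 12.0, B = (6.1657, 0.46325). Then |SB| = |B − S| = 15.791.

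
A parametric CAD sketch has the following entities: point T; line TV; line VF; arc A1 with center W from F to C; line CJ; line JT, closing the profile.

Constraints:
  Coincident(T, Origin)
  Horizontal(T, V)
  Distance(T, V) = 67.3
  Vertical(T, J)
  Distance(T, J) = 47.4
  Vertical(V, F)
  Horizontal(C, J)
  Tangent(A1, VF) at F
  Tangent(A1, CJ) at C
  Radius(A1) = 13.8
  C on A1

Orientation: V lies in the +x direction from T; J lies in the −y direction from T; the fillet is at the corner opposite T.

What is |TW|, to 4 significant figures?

63.18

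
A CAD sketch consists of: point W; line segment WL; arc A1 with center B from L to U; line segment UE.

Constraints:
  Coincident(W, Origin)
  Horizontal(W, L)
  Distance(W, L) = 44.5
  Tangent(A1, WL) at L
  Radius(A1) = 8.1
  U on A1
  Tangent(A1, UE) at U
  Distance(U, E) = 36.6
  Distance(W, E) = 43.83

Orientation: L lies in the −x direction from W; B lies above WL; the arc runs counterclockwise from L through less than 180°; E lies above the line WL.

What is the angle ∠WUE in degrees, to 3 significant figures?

72.6°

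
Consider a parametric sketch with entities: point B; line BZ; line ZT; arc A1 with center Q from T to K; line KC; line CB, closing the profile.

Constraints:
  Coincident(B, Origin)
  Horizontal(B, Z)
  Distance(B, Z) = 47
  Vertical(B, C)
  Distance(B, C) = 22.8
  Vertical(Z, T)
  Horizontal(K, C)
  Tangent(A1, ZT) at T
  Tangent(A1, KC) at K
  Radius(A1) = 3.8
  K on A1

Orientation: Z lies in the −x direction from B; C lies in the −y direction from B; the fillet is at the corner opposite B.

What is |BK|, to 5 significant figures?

48.848

B is at the origin; BZ is horizontal with |BZ| = 47.0 and Z on the −x side, so Z = (-47.000, 0.0000). BC is vertical with |BC| = 22.8 and C on the −y side, so C = (0.0000, -22.800). The virtual corner opposite B is at (-47.000, -22.800). Tangency of A1 to ZT means the radius QT is perpendicular to ZT and the tangent condition forces QK to be normal to KC, with radius 3.8, so the center Q sits 3.8 in from both sides at Q = (-43.200, -19.000). That places the tangent points at T = (-47.000, -19.000) on ZT and K = (-43.200, -22.800) on KC. Then |BK| = |K − B| = 48.848.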